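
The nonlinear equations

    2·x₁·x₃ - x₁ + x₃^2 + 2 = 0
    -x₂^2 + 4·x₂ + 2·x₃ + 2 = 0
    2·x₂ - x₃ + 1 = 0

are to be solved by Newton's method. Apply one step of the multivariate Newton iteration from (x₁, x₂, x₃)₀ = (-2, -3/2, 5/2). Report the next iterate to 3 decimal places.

At (-2, -3/2, 5/2): F = (0.250, -1.250, -4.500).
Jacobian J = [[2·x₃ - 1, 0, 2·x₁ + 2·x₃], [0, -2·x₂ + 4, 2], [0, 2, -1]].
At the point, J = [[4.000, 0.000, 1.000], [0.000, 7.000, 2.000], [0.000, 2.000, -1.000]] (det J = -44.000).
Solving J·Δ = −F gives Δ = (0.597, 0.932, -2.636).
Then the next iterate is (x₁, x₂, x₃)₁ = (-1.403, -0.568, -0.136).

(-1.403, -0.568, -0.136)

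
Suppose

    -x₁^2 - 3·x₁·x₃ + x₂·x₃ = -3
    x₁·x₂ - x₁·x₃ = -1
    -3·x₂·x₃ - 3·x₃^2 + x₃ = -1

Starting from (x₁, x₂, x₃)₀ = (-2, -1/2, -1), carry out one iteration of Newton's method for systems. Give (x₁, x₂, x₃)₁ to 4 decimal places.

At (-2, -1/2, -1): F = (-6.5000, 0.0000, -4.5000).
Jacobian J = [[-2·x₁ - 3·x₃, x₃, -3·x₁ + x₂], [x₂ - x₃, x₁, -x₁], [0, -3·x₃, -3·x₂ - 6·x₃ + 1]].
At the point, J = [[7.0000, -1.0000, 5.5000], [0.5000, -2.0000, 2.0000], [0.0000, 3.0000, 8.5000]] (det J = -148.5000).
Solving J·Δ = −F gives Δ = (0.7340, 0.5269, 0.3434).
Then the next iterate is (x₁, x₂, x₃)₁ = (-1.2660, 0.0269, -0.6566).

(-1.2660, 0.0269, -0.6566)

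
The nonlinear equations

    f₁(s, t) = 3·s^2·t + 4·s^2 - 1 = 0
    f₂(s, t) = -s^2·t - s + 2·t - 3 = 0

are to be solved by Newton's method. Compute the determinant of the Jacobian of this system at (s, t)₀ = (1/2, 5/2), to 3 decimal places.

J = [[6·s·t + 8·s, 3·s^2], [-2·s·t - 1, -s^2 + 2]].
At the point, J = [[11.500, 0.750], [-3.500, 1.750]].
det J = 22.750.

22.750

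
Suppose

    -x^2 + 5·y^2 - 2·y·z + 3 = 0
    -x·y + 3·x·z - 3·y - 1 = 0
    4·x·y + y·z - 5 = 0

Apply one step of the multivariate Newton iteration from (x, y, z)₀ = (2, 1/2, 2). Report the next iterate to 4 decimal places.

At (2, 1/2, 2): F = (-1.7500, 8.5000, 0.0000).
Jacobian J = [[-2·x, 10·y - 2·z, -2·y], [-y + 3·z, -x - 3, 3·x], [4·y, 4·x + z, y]].
At the point, J = [[-4.0000, 1.0000, -1.0000], [5.5000, -5.0000, 6.0000], [2.0000, 10.0000, 0.5000]] (det J = 194.2500).
Solving J·Δ = −F gives Δ = (-0.1036, 0.0833, -1.2523).
Then the next iterate is (x, y, z)₁ = (1.8964, 0.5833, 0.7477).

(1.8964, 0.5833, 0.7477)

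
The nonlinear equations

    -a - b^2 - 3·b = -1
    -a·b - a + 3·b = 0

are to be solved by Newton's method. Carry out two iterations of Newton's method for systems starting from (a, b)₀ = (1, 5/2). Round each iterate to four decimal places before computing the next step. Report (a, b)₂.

(0.7016, 0.1944)

At (1, 5/2): F = (-13.7500, 4.0000).
Jacobian J = [[-1, -2·b - 3], [-b - 1, -a + 3]].
At the point, J = [[-1.0000, -8.0000], [-3.5000, 2.0000]] (det J = -30.0000).
Solving J·Δ = −F gives Δ = (0.1500, -1.7375).
Then the next iterate is (a, b)₁ = (1.1500, 0.7625).
Round to (1.1500, 0.7625) and repeat: F = (-3.018906, 0.260625), J = [[-1.0000, -4.5250], [-1.7625, 1.8500]].
Δ = (-0.4484, -0.5681), so (a, b)₂ = (0.7016, 0.1944).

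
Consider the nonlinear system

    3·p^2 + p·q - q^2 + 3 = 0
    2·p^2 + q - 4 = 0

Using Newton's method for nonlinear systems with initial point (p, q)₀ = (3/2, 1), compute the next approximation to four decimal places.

At (3/2, 1): F = (10.2500, 1.5000).
Jacobian J = [[6·p + q, p - 2·q], [4·p, 1]].
At the point, J = [[10.0000, -0.5000], [6.0000, 1.0000]] (det J = 13.0000).
Solving J·Δ = −F gives Δ = (-0.8462, 3.5769).
Then the next iterate is (p, q)₁ = (0.6538, 4.5769).

(0.6538, 4.5769)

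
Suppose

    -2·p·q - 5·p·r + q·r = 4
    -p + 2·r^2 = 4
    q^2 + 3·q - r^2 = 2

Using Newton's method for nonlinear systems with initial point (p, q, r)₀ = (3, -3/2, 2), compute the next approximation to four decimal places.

(-12.5000, 27.1328, -0.0625)

At (3, -3/2, 2): F = (-28.0000, 1.0000, -8.2500).
Jacobian J = [[-2·q - 5·r, -2·p + r, -5·p + q], [-1, 0, 4·r], [0, 2·q + 3, -2·r]].
At the point, J = [[-7.0000, -4.0000, -16.5000], [-1.0000, 0.0000, 8.0000], [0.0000, 0.0000, -4.0000]] (det J = 16.0000).
Solving J·Δ = −F gives Δ = (-15.5000, 28.6328, -2.0625).
Then the next iterate is (p, q, r)₁ = (-12.5000, 27.1328, -0.0625).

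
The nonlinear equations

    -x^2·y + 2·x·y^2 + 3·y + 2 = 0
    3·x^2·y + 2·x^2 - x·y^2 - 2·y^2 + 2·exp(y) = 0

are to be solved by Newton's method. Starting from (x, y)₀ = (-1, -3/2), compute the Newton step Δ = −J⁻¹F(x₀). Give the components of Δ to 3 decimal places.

(-0.083, 0.703)

At (-1, -3/2): F = (-5.500, -4.30374).
Jacobian J = [[-2·x·y + 2·y^2, -x^2 + 4·x·y + 3], [6·x·y + 4·x - y^2, 3·x^2 - 2·x·y - 4·y + 2·exp(y)]].
At the point, J = [[1.500, 8.000], [2.750, 6.44626]] (det J = -12.33061).
Solving J·Δ = −F gives Δ = (-0.083, 0.703).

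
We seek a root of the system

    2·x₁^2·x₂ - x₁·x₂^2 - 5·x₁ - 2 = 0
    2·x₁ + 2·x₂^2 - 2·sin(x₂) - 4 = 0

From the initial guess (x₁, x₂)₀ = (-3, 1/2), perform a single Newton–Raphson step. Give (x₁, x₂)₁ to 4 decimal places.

At (-3, 1/2): F = (22.7500, -10.458851).
Jacobian J = [[4·x₁·x₂ - x₂^2 - 5, 2·x₁^2 - 2·x₁·x₂], [2, 4·x₂ - 2·cos(x₂)]].
At the point, J = [[-11.2500, 21.0000], [2.0000, 0.244835]] (det J = -44.754392).
Solving J·Δ = −F gives Δ = (5.0320, 1.6124).
Then the next iterate is (x₁, x₂)₁ = (2.0320, 2.1124).

(2.0320, 2.1124)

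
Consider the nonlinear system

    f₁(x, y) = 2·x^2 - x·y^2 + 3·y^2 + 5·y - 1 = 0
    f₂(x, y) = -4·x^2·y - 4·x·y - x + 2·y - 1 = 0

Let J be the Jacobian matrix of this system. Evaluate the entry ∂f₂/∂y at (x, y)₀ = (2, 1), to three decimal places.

∂f₂/∂y = -4·x^2 - 4·x + 2.
At (2, 1) this is -22.000.

-22.000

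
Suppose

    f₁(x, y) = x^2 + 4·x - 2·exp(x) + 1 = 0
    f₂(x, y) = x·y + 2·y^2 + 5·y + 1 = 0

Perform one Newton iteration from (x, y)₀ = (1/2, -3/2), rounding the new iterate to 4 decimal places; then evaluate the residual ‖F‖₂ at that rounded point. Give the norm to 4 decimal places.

At (1/2, -3/2): F = (-0.047443, -2.7500).
Jacobian J = [[2·x - 2·exp(x) + 4, 0], [y, x + 4·y + 5]].
At the point, J = [[1.702557, 0.0000], [-1.5000, -0.5000]] (det J = -0.851279).
Solving J·Δ = −F gives Δ = (0.0279, -5.5836).
Then the next iterate is (x, y)₁ = (0.5279, -7.0836).
Re-evaluating at (0.5279, -7.0836): F = (-0.000458, 62.197345), so ‖F‖₂ = 62.1973.

62.1973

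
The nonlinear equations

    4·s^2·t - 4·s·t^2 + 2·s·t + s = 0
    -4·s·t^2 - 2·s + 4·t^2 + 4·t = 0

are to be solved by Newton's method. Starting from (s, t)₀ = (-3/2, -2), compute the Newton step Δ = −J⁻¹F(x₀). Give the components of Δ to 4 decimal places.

At (-3/2, -2): F = (10.5000, 35.0000).
Jacobian J = [[8·s·t - 4·t^2 + 2·t + 1, 4·s^2 - 8·s·t + 2·s], [-4·t^2 - 2, -8·s·t + 8·t + 4]].
At the point, J = [[5.0000, -18.0000], [-18.0000, -36.0000]] (det J = -504.0000).
Solving J·Δ = −F gives Δ = (0.5000, 0.7222).

(0.5000, 0.7222)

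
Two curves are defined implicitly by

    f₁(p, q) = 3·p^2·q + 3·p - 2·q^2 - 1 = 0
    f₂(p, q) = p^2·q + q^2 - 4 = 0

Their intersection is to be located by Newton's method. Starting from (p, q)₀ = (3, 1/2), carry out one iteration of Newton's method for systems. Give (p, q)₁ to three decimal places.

(-1.250, 1.700)

At (3, 1/2): F = (21.000, 0.750).
Jacobian J = [[6·p·q + 3, 3·p^2 - 4·q], [2·p·q, p^2 + 2·q]].
At the point, J = [[12.000, 25.000], [3.000, 10.000]] (det J = 45.000).
Solving J·Δ = −F gives Δ = (-4.250, 1.200).
Then the next iterate is (p, q)₁ = (-1.250, 1.700).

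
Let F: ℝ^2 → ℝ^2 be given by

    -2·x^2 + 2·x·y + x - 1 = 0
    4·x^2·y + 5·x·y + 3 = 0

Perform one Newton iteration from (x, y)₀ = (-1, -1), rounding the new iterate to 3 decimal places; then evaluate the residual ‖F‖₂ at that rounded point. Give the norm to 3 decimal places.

371.468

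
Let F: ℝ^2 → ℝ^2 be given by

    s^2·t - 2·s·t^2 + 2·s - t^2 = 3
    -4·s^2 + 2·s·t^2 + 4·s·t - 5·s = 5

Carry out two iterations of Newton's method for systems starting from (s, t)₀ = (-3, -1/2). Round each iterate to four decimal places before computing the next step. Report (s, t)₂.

(1.0595, 2.0737)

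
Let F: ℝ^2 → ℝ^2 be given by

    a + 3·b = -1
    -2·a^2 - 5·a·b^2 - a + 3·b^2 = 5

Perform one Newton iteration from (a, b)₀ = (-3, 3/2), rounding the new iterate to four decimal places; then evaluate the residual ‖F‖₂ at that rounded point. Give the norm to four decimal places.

At (-3, 3/2): F = (2.5000, 20.5000).
Jacobian J = [[1, 3], [-4·a - 5·b^2 - 1, -10·a·b + 6·b]].
At the point, J = [[1.0000, 3.0000], [-0.2500, 54.0000]] (det J = 54.7500).
Solving J·Δ = −F gives Δ = (-1.3425, -0.3858).
Then the next iterate is (a, b)₁ = (-4.3425, 1.1142).
Re-evaluating at (-4.3425, 1.1142): F = (0.0001, -7.692986), so ‖F‖₂ = 7.6930.

7.6930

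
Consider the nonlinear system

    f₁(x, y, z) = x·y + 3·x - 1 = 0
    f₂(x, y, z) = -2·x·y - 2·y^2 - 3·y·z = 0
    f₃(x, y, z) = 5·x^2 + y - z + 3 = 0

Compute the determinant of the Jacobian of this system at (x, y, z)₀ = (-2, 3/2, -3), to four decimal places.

J = [[y + 3, x, 0], [-2·y, -2·x - 4·y - 3·z, -3·y], [10·x, 1, -1]].
At the point, J = [[4.5000, -2.0000, 0.0000], [-3.0000, 7.0000, -4.5000], [-20.0000, 1.0000, -1.0000]].
det J = -185.2500.

-185.2500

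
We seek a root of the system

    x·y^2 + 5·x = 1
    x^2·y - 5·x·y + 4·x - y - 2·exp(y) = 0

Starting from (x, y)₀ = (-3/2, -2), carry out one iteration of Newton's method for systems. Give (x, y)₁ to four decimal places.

At (-3/2, -2): F = (-14.5000, -23.770671).
Jacobian J = [[y^2 + 5, 2·x·y], [2·x·y - 5·y + 4, x^2 - 5·x - 2·exp(y) - 1]].
At the point, J = [[9.0000, 6.0000], [20.0000, 8.479329]] (det J = -43.686035).
Solving J·Δ = −F gives Δ = (0.4503, 1.7412).
Then the next iterate is (x, y)₁ = (-1.0497, -0.2588).

(-1.0497, -0.2588)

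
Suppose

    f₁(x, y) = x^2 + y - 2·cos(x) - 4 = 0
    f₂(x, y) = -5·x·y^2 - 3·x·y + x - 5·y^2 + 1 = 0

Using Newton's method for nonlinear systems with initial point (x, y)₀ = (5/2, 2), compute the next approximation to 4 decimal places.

At (5/2, 2): F = (5.852287, -81.5000).
Jacobian J = [[2·x + 2·sin(x), 1], [-5·y^2 - 3·y + 1, -10·x·y - 3·x - 10·y]].
At the point, J = [[6.196944, 1.0000], [-25.0000, -77.5000]] (det J = -455.263182).
Solving J·Δ = −F gives Δ = (-0.8172, -0.7880).
Then the next iterate is (x, y)₁ = (1.6828, 1.2120).

(1.6828, 1.2120)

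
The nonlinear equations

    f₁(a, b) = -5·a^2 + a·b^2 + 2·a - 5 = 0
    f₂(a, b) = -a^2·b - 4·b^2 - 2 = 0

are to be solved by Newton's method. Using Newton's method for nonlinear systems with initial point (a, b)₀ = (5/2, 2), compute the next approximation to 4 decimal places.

At (5/2, 2): F = (-21.2500, -30.5000).
Jacobian J = [[-10·a + b^2 + 2, 2·a·b], [-2·a·b, -a^2 - 8·b]].
At the point, J = [[-19.0000, 10.0000], [-10.0000, -22.2500]] (det J = 522.7500).
Solving J·Δ = −F gives Δ = (-1.4879, -0.7021).
Then the next iterate is (a, b)₁ = (1.0121, 1.2979).

(1.0121, 1.2979)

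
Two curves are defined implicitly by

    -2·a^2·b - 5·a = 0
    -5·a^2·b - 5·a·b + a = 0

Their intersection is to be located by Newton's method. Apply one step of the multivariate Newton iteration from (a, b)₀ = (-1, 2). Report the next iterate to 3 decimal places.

At (-1, 2): F = (1.000, -1.000).
Jacobian J = [[-4·a·b - 5, -2·a^2], [-10·a·b - 5·b + 1, -5·a^2 - 5·a]].
At the point, J = [[3.000, -2.000], [11.000, 0.000]] (det J = 22.000).
Solving J·Δ = −F gives Δ = (0.091, 0.636).
Then the next iterate is (a, b)₁ = (-0.909, 2.636).

(-0.909, 2.636)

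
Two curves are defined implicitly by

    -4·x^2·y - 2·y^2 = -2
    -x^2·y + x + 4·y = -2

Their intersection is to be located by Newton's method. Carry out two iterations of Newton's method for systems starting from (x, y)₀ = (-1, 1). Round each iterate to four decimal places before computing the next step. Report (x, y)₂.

(-2.1445, 0.1587)

At (-1, 1): F = (-4.0000, 4.0000).
Jacobian J = [[-8·x·y, -4·x^2 - 4·y], [-2·x·y + 1, -x^2 + 4]].
At the point, J = [[8.0000, -8.0000], [3.0000, 3.0000]] (det J = 48.0000).
Solving J·Δ = −F gives Δ = (-0.4167, -0.9167).
Then the next iterate is (x, y)₁ = (-1.4167, 0.0833).
Round to (-1.4167, 0.0833) and repeat: F = (1.317377, 0.749314), J = [[0.944089, -8.361356], [1.236022, 1.992961]].
Δ = (-0.7278, 0.0754), so (x, y)₂ = (-2.1445, 0.1587).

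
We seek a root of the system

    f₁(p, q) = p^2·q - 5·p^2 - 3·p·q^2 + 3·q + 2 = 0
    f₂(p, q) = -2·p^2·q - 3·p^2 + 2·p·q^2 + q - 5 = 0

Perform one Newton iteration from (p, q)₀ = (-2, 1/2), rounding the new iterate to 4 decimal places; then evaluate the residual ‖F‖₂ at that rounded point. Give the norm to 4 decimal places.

8.1239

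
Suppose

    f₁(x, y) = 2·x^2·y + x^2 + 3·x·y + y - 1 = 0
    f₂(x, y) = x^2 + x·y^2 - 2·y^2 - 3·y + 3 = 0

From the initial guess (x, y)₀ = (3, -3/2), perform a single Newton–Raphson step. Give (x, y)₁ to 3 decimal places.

At (3, -3/2): F = (-34.000, 18.750).
Jacobian J = [[4·x·y + 2·x + 3·y, 2·x^2 + 3·x + 1], [2·x + y^2, 2·x·y - 4·y - 3]].
At the point, J = [[-16.500, 28.000], [8.250, -6.000]] (det J = -132.000).
Solving J·Δ = −F gives Δ = (-2.432, -0.219).
Then the next iterate is (x, y)₁ = (0.568, -1.719).

(0.568, -1.719)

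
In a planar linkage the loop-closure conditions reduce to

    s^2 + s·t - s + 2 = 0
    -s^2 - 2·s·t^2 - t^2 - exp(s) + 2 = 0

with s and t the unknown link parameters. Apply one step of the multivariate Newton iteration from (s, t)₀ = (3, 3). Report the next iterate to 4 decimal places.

(0.8220, 3.1412)

At (3, 3): F = (17.0000, -90.085537).
Jacobian J = [[2·s + t - 1, s], [-2·s - 2·t^2 - exp(s), -4·s·t - 2·t]].
At the point, J = [[8.0000, 3.0000], [-44.085537, -42.0000]] (det J = -203.743389).
Solving J·Δ = −F gives Δ = (-2.1780, 0.1412).
Then the next iterate is (s, t)₁ = (0.8220, 3.1412).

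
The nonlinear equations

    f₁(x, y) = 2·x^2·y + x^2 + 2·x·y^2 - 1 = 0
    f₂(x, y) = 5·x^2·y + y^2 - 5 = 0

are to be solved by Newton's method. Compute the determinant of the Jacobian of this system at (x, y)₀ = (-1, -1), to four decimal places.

-48.0000

J = [[4·x·y + 2·x + 2·y^2, 2·x^2 + 4·x·y], [10·x·y, 5·x^2 + 2·y]].
At the point, J = [[4.0000, 6.0000], [10.0000, 3.0000]].
det J = -48.0000.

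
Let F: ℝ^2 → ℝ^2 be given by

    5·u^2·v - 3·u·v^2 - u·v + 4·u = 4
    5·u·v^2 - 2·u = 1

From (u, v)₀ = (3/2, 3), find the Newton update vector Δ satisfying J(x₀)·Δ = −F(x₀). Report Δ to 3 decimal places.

(-0.425, -1.005)

At (3/2, 3): F = (-9.250, 63.500).
Jacobian J = [[10·u·v - 3·v^2 - v + 4, 5·u^2 - 6·u·v - u], [5·v^2 - 2, 10·u·v]].
At the point, J = [[19.000, -17.250], [43.000, 45.000]] (det J = 1596.750).
Solving J·Δ = −F gives Δ = (-0.425, -1.005).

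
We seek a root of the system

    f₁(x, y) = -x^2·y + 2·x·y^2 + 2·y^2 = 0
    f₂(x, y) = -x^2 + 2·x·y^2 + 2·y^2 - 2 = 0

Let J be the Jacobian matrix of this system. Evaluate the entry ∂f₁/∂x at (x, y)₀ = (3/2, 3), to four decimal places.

9.0000

∂f₁/∂x = -2·x·y + 2·y^2.
At (3/2, 3) this is 9.0000.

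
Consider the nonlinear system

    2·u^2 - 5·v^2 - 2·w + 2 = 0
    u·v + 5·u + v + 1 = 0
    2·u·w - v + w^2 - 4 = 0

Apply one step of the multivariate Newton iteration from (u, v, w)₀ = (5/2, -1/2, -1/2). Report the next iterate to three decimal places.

(3.505, -5.149, 0.026)

At (5/2, -1/2, -1/2): F = (14.250, 11.750, -5.750).
Jacobian J = [[4·u, -10·v, -2], [v + 5, u + 1, 0], [2·w, -1, 2·u + 2·w]].
At the point, J = [[10.000, 5.000, -2.000], [4.500, 3.500, 0.000], [-1.000, -1.000, 4.000]] (det J = 52.000).
Solving J·Δ = −F gives Δ = (1.005, -4.649, 0.526).
Then the next iterate is (u, v, w)₁ = (3.505, -5.149, 0.026).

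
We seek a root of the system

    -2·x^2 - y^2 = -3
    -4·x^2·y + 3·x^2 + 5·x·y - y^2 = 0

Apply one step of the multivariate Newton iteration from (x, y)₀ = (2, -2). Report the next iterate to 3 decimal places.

(1.483, -0.783)

At (2, -2): F = (-9.000, 20.000).
Jacobian J = [[-4·x, -2·y], [-8·x·y + 6·x + 5·y, -4·x^2 + 5·x - 2·y]].
At the point, J = [[-8.000, 4.000], [34.000, -2.000]] (det J = -120.000).
Solving J·Δ = −F gives Δ = (-0.517, 1.217).
Then the next iterate is (x, y)₁ = (1.483, -0.783).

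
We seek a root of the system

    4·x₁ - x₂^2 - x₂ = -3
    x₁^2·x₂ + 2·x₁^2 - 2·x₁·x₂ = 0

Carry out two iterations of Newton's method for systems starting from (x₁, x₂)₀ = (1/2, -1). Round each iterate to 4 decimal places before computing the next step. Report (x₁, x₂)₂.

(-0.0659, -2.2725)

At (1/2, -1): F = (5.0000, 1.2500).
Jacobian J = [[4, -2·x₂ - 1], [2·x₁·x₂ + 4·x₁ - 2·x₂, x₁^2 - 2·x₁]].
At the point, J = [[4.0000, 1.0000], [3.0000, -0.7500]] (det J = -6.0000).
Solving J·Δ = −F gives Δ = (-0.8333, -1.6667).
Then the next iterate is (x₁, x₂)₁ = (-0.3333, -2.6667).
Round to (-0.3333, -2.6667) and repeat: F = (-2.777789, -1.851685), J = [[4.0000, 4.3334], [5.777822, 0.777689]].
Δ = (0.2674, 0.3942), so (x₁, x₂)₂ = (-0.0659, -2.2725).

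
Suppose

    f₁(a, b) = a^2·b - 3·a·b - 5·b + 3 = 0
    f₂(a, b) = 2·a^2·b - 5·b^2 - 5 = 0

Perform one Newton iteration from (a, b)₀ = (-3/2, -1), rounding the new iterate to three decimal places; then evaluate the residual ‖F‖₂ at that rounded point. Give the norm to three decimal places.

5.390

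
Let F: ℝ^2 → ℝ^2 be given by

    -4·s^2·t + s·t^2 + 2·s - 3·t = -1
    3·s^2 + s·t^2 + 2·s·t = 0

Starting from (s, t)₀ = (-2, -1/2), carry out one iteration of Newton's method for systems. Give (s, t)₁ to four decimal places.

(-0.9403, -0.5055)

At (-2, -1/2): F = (6.0000, 13.5000).
Jacobian J = [[-8·s·t + t^2 + 2, -4·s^2 + 2·s·t - 3], [6·s + t^2 + 2·t, 2·s·t + 2·s]].
At the point, J = [[-5.7500, -17.0000], [-12.7500, -2.0000]] (det J = -205.2500).
Solving J·Δ = −F gives Δ = (1.0597, -0.0055).
Then the next iterate is (s, t)₁ = (-0.9403, -0.5055).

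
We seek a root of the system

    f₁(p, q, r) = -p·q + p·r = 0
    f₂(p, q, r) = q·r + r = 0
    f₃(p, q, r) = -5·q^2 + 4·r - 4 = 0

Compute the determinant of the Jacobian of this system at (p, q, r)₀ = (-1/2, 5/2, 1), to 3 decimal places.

J = [[-q + r, -p, p], [0, r, q + 1], [0, -10·q, 4]].
At the point, J = [[-1.500, 0.500, -0.500], [0.000, 1.000, 3.500], [0.000, -25.000, 4.000]].
det J = -137.250.

-137.250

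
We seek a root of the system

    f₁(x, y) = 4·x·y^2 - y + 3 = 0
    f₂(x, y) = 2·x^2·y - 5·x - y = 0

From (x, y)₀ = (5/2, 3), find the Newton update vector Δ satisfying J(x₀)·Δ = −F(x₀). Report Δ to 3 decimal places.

(-0.248, -1.374)

At (5/2, 3): F = (90.000, 22.000).
Jacobian J = [[4·y^2, 8·x·y - 1], [4·x·y - 5, 2·x^2 - 1]].
At the point, J = [[36.000, 59.000], [25.000, 11.500]] (det J = -1061.000).
Solving J·Δ = −F gives Δ = (-0.248, -1.374).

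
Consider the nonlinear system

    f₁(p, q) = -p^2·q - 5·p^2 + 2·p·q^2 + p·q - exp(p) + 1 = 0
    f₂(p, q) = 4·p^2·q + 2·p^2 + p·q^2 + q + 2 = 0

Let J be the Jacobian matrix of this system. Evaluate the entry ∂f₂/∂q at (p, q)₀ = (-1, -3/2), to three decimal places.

8.000

∂f₂/∂q = 4·p^2 + 2·p·q + 1.
At (-1, -3/2) this is 8.000.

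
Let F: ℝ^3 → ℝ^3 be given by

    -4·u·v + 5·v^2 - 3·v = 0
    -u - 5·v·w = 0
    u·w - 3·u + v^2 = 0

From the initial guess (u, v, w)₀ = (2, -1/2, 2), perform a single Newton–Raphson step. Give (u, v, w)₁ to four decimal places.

(3.7731, 0.1435, 4.0833)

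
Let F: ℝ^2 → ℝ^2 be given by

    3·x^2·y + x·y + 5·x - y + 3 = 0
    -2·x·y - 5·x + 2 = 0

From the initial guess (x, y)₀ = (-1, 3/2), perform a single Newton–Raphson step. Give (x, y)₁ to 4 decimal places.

(2.6667, 11.1667)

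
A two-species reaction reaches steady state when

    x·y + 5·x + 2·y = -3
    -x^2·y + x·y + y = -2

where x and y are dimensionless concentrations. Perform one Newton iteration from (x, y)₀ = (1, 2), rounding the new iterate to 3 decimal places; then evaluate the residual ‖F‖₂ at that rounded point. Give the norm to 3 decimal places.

At (1, 2): F = (14.000, 4.000).
Jacobian J = [[y + 5, x + 2], [-2·x·y + y, -x^2 + x + 1]].
At the point, J = [[7.000, 3.000], [-2.000, 1.000]] (det J = 13.000).
Solving J·Δ = −F gives Δ = (-0.154, -4.308).
Then the next iterate is (x, y)₁ = (0.846, -2.308).
Re-evaluating at (0.846, -2.308): F = (0.66143, -0.60870), so ‖F‖₂ = 0.899.

0.899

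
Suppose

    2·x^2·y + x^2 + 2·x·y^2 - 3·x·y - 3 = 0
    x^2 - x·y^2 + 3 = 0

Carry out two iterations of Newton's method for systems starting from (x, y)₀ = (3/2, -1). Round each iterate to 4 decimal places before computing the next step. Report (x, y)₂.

(-6.5601, 45.3025)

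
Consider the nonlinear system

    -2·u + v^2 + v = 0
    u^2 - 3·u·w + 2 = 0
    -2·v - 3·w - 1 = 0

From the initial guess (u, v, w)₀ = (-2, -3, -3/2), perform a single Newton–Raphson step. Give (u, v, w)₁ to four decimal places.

At (-2, -3, -3/2): F = (10.0000, -3.0000, 9.5000).
Jacobian J = [[-2, 2·v + 1, 0], [2·u - 3·w, 0, -3·u], [0, -2, -3]].
At the point, J = [[-2.0000, -5.0000, 0.0000], [0.5000, 0.0000, 6.0000], [0.0000, -2.0000, -3.0000]] (det J = -31.5000).
Solving J·Δ = −F gives Δ = (-3.8095, 3.5238, 0.8175).
Then the next iterate is (u, v, w)₁ = (-5.8095, 0.5238, -0.6825).

(-5.8095, 0.5238, -0.6825)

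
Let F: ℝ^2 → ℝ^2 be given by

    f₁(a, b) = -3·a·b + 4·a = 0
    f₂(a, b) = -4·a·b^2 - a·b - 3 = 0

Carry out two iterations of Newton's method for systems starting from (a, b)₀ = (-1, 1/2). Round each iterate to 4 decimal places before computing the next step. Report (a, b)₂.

(-0.3832, 1.2250)

At (-1, 1/2): F = (-2.5000, -1.5000).
Jacobian J = [[-3·b + 4, -3·a], [-4·b^2 - b, -8·a·b - a]].
At the point, J = [[2.5000, 3.0000], [-1.5000, 5.0000]] (det J = 17.0000).
Solving J·Δ = −F gives Δ = (0.4706, 0.4412).
Then the next iterate is (a, b)₁ = (-0.5294, 0.9412).
Round to (-0.5294, 0.9412) and repeat: F = (-0.622786, -0.625837), J = [[1.1764, 1.5882], [-4.484630, 4.515570]].
Δ = (0.1462, 0.2838), so (a, b)₂ = (-0.3832, 1.2250).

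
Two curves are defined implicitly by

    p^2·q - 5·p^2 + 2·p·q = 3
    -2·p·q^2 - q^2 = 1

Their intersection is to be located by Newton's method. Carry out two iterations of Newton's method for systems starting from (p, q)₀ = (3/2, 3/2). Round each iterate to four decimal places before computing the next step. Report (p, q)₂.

(-2.4632, 2.0678)

At (3/2, 3/2): F = (-6.3750, -10.0000).
Jacobian J = [[2·p·q - 10·p + 2·q, p^2 + 2·p], [-2·q^2, -4·p·q - 2·q]].
At the point, J = [[-7.5000, 5.2500], [-4.5000, -12.0000]] (det J = 113.6250).
Solving J·Δ = −F gives Δ = (-1.1353, -0.4076).
Then the next iterate is (p, q)₁ = (0.3647, 1.0924).
Round to (0.3647, 1.0924) and repeat: F = (-2.722938, -3.063758), J = [[-0.665403, 0.862406], [-2.386676, -3.778393]].
Δ = (-2.8279, 0.9754), so (p, q)₂ = (-2.4632, 2.0678).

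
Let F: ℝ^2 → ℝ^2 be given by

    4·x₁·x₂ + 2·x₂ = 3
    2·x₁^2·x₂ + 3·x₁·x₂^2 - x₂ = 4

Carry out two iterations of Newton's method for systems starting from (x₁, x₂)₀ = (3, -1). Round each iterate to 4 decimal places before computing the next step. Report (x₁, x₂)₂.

(-2.1869, 0.0126)

At (3, -1): F = (-17.0000, -12.0000).
Jacobian J = [[4·x₂, 4·x₁ + 2], [4·x₁·x₂ + 3·x₂^2, 2·x₁^2 + 6·x₁·x₂ - 1]].
At the point, J = [[-4.0000, 14.0000], [-9.0000, -1.0000]] (det J = 130.0000).
Solving J·Δ = −F gives Δ = (-1.4231, 0.8077).
Then the next iterate is (x₁, x₂)₁ = (1.5769, -0.1923).
Round to (1.5769, -0.1923) and repeat: F = (-4.597551, -4.589114), J = [[-0.7692, 8.3076], [-1.102014, 2.1538]].
Δ = (-3.7638, 0.2049), so (x₁, x₂)₂ = (-2.1869, 0.0126).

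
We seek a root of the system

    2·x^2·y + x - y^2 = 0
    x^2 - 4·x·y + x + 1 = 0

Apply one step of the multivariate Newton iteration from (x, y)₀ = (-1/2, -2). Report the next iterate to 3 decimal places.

(-0.361, -0.933)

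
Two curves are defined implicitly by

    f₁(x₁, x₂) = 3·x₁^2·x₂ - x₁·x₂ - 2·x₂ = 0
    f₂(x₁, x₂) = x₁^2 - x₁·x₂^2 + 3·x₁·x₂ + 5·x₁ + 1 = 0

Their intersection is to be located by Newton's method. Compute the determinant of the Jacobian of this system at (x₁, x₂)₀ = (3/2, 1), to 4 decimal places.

J = [[6·x₁·x₂ - x₂, 3·x₁^2 - x₁ - 2], [2·x₁ - x₂^2 + 3·x₂ + 5, -2·x₁·x₂ + 3·x₁]].
At the point, J = [[8.0000, 3.2500], [10.0000, 1.5000]].
det J = -20.5000.

-20.5000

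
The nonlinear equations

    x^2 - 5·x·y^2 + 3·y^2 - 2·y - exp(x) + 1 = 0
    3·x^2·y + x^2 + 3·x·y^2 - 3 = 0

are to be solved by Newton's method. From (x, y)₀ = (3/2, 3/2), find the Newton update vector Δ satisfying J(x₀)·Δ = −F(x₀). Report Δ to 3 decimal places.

(-0.112, -0.834)

At (3/2, 3/2): F = (-14.35669, 19.500).
Jacobian J = [[2·x - 5·y^2 - exp(x), -10·x·y + 6·y - 2], [6·x·y + 2·x + 3·y^2, 3·x^2 + 6·x·y]].
At the point, J = [[-12.73169, -15.500], [23.250, 20.250]] (det J = 102.55830).
Solving J·Δ = −F gives Δ = (-0.112, -0.834).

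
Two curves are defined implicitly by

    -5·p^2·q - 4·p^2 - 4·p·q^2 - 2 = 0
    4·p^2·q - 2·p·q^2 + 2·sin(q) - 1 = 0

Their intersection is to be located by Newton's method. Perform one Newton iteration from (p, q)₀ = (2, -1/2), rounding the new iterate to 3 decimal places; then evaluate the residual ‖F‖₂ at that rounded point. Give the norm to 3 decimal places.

At (2, -1/2): F = (-10.000, -10.95885).
Jacobian J = [[-10·p·q - 8·p - 4·q^2, -5·p^2 - 8·p·q], [8·p·q - 2·q^2, 4·p^2 - 4·p·q + 2·cos(q)]].
At the point, J = [[-7.000, -12.000], [-8.500, 21.75517]] (det J = -254.28616).
Solving J·Δ = −F gives Δ = (-1.373, -0.033).
Then the next iterate is (p, q)₁ = (0.627, -0.533).
Re-evaluating at (0.627, -0.533): F = (-3.23732, -3.21064), so ‖F‖₂ = 4.559.

4.559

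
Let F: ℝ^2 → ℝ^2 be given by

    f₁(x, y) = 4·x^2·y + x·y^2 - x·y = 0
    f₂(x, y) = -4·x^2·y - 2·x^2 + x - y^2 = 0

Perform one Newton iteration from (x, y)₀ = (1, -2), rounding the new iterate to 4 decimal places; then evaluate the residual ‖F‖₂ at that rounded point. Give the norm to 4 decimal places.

0.8827

At (1, -2): F = (-2.0000, 3.0000).
Jacobian J = [[8·x·y + y^2 - y, 4·x^2 + 2·x·y - x], [-8·x·y - 4·x + 1, -4·x^2 - 2·y]].
At the point, J = [[-10.0000, -1.0000], [13.0000, 0.0000]] (det J = 13.0000).
Solving J·Δ = −F gives Δ = (-0.2308, 0.3077).
Then the next iterate is (x, y)₁ = (0.7692, -1.6923).
Re-evaluating at (0.7692, -1.6923): F = (-0.500510, 0.727107), so ‖F‖₂ = 0.8827.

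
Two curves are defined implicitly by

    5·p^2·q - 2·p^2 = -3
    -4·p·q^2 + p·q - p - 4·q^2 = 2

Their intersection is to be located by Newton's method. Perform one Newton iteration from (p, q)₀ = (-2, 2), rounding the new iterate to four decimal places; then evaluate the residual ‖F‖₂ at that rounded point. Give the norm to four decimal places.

26.9761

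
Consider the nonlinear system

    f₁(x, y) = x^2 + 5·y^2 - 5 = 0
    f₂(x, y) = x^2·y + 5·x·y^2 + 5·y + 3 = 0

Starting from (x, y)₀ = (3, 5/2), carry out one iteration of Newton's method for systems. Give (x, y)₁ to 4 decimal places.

(2.7485, 1.1504)

At (3, 5/2): F = (35.2500, 131.7500).
Jacobian J = [[2·x, 10·y], [2·x·y + 5·y^2, x^2 + 10·x·y + 5]].
At the point, J = [[6.0000, 25.0000], [46.2500, 89.0000]] (det J = -622.2500).
Solving J·Δ = −F gives Δ = (-0.2515, -1.3496).
Then the next iterate is (x, y)₁ = (2.7485, 1.1504).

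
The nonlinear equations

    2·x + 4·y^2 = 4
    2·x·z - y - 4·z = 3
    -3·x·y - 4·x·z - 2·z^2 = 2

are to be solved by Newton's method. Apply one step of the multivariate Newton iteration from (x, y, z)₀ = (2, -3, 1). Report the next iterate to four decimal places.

At (2, -3, 1): F = (36.0000, 0.0000, 6.0000).
Jacobian J = [[2, 8·y, 0], [2·z, -1, 2·x - 4], [-3·y - 4·z, -3·x, -4·x - 4·z]].
At the point, J = [[2.0000, -24.0000, 0.0000], [2.0000, -1.0000, 0.0000], [5.0000, -6.0000, -12.0000]] (det J = -552.0000).
Solving J·Δ = −F gives Δ = (0.7826, 1.5652, 0.0435).
Then the next iterate is (x, y, z)₁ = (2.7826, -1.4348, 1.0435).

(2.7826, -1.4348, 1.0435)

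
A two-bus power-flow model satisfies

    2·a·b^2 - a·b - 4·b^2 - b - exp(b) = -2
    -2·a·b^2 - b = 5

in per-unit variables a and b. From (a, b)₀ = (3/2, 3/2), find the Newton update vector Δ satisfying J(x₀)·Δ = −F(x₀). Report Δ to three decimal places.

(-0.633, -1.040)

At (3/2, 3/2): F = (-8.48169, -13.250).
Jacobian J = [[2·b^2 - b, 4·a·b - a - 8·b - exp(b) - 1], [-2·b^2, -4·a·b - 1]].
At the point, J = [[3.000, -9.98169], [-4.500, -10.000]] (det J = -74.91760).
Solving J·Δ = −F gives Δ = (-0.633, -1.040).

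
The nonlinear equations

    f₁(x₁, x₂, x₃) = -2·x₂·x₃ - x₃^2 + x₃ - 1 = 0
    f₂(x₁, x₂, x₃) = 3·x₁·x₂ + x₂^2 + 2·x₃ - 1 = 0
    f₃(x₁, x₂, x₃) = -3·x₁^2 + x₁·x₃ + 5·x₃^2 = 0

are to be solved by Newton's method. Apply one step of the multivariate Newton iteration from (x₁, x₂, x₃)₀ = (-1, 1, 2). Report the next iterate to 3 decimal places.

(-1.113, 0.177, 1.258)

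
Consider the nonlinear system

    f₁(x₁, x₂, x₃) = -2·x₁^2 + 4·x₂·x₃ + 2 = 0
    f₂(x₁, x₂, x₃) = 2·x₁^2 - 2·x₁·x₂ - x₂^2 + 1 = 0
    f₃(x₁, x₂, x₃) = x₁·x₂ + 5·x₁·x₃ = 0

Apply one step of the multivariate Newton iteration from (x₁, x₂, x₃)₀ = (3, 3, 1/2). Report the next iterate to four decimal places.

At (3, 3, 1/2): F = (-10.0000, -8.0000, 16.5000).
Jacobian J = [[-4·x₁, 4·x₃, 4·x₂], [4·x₁ - 2·x₂, -2·x₁ - 2·x₂, 0], [x₂ + 5·x₃, x₁, 5·x₁]].
At the point, J = [[-12.0000, 2.0000, 12.0000], [6.0000, -12.0000, 0.0000], [5.5000, 3.0000, 15.0000]] (det J = 2988.0000).
Solving J·Δ = −F gives Δ = (-1.3815, -1.3574, -0.3220).
Then the next iterate is (x₁, x₂, x₃)₁ = (1.6185, 1.6426, 0.1780).

(1.6185, 1.6426, 0.1780)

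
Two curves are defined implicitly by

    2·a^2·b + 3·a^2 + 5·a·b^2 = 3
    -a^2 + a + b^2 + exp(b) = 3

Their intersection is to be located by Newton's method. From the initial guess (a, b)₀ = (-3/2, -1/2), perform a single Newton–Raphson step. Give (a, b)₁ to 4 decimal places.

At (-3/2, -1/2): F = (-0.3750, -5.893469).
Jacobian J = [[4·a·b + 6·a + 5·b^2, 2·a^2 + 10·a·b], [-2·a + 1, 2·b + exp(b)]].
At the point, J = [[-4.7500, 12.0000], [4.0000, -0.393469]] (det J = -46.131021).
Solving J·Δ = −F gives Δ = (1.5363, 0.6394).
Then the next iterate is (a, b)₁ = (0.0363, 0.1394).

(0.0363, 0.1394)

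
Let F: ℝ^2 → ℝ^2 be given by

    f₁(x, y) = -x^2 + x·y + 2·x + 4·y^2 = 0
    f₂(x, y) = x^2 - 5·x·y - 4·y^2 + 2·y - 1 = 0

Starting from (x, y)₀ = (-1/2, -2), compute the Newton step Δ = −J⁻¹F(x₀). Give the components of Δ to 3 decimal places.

(0.604, 0.991)

At (-1/2, -2): F = (15.750, -25.750).
Jacobian J = [[-2·x + y + 2, x + 8·y], [2·x - 5·y, -5·x - 8·y + 2]].
At the point, J = [[1.000, -16.500], [9.000, 20.500]] (det J = 169.000).
Solving J·Δ = −F gives Δ = (0.604, 0.991).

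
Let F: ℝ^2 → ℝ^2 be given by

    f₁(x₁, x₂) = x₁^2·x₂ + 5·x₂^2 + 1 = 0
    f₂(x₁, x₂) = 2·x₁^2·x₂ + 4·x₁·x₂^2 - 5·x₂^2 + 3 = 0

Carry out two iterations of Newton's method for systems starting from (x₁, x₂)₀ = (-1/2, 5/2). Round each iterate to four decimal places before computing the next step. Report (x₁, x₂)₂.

(3.9161, 1.2103)

At (-1/2, 5/2): F = (32.8750, -39.5000).
Jacobian J = [[2·x₁·x₂, x₁^2 + 10·x₂], [4·x₁·x₂ + 4·x₂^2, 2·x₁^2 + 8·x₁·x₂ - 10·x₂]].
At the point, J = [[-2.5000, 25.2500], [20.0000, -34.5000]] (det J = -418.7500).
Solving J·Δ = −F gives Δ = (-0.3267, -1.3343).
Then the next iterate is (x₁, x₂)₁ = (-0.8267, 1.1657).
Round to (-0.8267, 1.1657) and repeat: F = (8.590960, -6.694394), J = [[-1.927368, 12.340433], [1.580689, -17.999608]].
Δ = (4.7428, 0.0446), so (x₁, x₂)₂ = (3.9161, 1.2103).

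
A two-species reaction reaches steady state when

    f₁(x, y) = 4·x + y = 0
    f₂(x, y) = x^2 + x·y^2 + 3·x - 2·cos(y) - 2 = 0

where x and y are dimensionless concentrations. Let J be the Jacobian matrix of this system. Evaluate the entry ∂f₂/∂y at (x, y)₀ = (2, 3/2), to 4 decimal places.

7.9950

∂f₂/∂y = 2·x·y + 2·sin(y).
At (2, 3/2) this is 7.9950.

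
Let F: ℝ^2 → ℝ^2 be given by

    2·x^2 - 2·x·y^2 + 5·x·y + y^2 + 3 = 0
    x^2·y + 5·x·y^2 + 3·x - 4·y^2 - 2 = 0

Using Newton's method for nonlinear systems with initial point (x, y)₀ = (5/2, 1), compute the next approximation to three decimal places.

(0.585, 1.200)

At (5/2, 1): F = (24.000, 20.250).
Jacobian J = [[4·x - 2·y^2 + 5·y, -4·x·y + 5·x + 2·y], [2·x·y + 5·y^2 + 3, x^2 + 10·x·y - 8·y]].
At the point, J = [[13.000, 4.500], [13.000, 23.250]] (det J = 243.750).
Solving J·Δ = −F gives Δ = (-1.915, 0.200).
Then the next iterate is (x, y)₁ = (0.585, 1.200).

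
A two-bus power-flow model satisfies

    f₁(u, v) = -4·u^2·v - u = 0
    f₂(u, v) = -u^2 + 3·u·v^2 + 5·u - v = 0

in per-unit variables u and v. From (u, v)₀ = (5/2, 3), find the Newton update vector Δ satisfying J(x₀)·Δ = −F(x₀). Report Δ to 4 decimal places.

(-0.8169, -1.1066)

At (5/2, 3): F = (-77.5000, 70.7500).
Jacobian J = [[-8·u·v - 1, -4·u^2], [-2·u + 3·v^2 + 5, 6·u·v - 1]].
At the point, J = [[-61.0000, -25.0000], [27.0000, 44.0000]] (det J = -2009.0000).
Solving J·Δ = −F gives Δ = (-0.8169, -1.1066).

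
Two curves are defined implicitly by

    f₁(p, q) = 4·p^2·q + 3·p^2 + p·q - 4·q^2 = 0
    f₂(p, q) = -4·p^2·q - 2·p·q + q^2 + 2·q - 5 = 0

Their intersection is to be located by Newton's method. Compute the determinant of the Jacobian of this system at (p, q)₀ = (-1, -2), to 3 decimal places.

J = [[8·p·q + 6·p + q, 4·p^2 + p - 8·q], [-8·p·q - 2·q, -4·p^2 - 2·p + 2·q + 2]].
At the point, J = [[8.000, 19.000], [-12.000, -4.000]].
det J = 196.000.

196.000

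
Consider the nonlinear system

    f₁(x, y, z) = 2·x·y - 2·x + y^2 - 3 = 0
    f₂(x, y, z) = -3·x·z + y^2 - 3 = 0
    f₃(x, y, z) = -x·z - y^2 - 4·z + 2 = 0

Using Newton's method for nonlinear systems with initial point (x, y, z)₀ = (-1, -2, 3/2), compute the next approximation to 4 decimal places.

(-1.1667, -0.6667, 1.1944)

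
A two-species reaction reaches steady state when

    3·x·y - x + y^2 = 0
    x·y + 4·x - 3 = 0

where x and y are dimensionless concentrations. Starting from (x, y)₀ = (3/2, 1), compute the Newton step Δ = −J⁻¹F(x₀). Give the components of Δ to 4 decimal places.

At (3/2, 1): F = (4.0000, 4.5000).
Jacobian J = [[3·y - 1, 3·x + 2·y], [y + 4, x]].
At the point, J = [[2.0000, 6.5000], [5.0000, 1.5000]] (det J = -29.5000).
Solving J·Δ = −F gives Δ = (-0.7881, -0.3729).

(-0.7881, -0.3729)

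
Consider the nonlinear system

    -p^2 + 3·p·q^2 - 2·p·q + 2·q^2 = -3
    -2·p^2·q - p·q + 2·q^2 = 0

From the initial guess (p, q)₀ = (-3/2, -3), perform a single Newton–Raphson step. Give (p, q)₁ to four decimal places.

(-1.5917, -1.1083)

At (-3/2, -3): F = (-30.7500, 27.0000).
Jacobian J = [[-2·p + 3·q^2 - 2·q, 6·p·q - 2·p + 4·q], [-4·p·q - q, -2·p^2 - p + 4·q]].
At the point, J = [[36.0000, 18.0000], [-15.0000, -15.0000]] (det J = -270.0000).
Solving J·Δ = −F gives Δ = (-0.0917, 1.8917).
Then the next iterate is (p, q)₁ = (-1.5917, -1.1083).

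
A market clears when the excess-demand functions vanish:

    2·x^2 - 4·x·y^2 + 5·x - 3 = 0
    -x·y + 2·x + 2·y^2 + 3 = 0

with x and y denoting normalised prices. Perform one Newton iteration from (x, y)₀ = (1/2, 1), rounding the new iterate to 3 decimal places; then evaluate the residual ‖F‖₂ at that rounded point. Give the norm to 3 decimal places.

At (1/2, 1): F = (-2.000, 5.500).
Jacobian J = [[4·x - 4·y^2 + 5, -8·x·y], [-y + 2, -x + 4·y]].
At the point, J = [[3.000, -4.000], [1.000, 3.500]] (det J = 14.500).
Solving J·Δ = −F gives Δ = (-1.034, -1.276).
Then the next iterate is (x, y)₁ = (-0.534, -0.276).
Re-evaluating at (-0.534, -0.276): F = (-4.93698, 1.93697), so ‖F‖₂ = 5.303.

5.303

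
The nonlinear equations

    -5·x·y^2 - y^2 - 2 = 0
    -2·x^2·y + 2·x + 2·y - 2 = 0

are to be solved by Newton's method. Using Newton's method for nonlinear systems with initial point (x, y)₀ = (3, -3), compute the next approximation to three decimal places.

(2.093, -1.904)

At (3, -3): F = (-146.000, 52.000).
Jacobian J = [[-5·y^2, -10·x·y - 2·y], [-4·x·y + 2, -2·x^2 + 2]].
At the point, J = [[-45.000, 96.000], [38.000, -16.000]] (det J = -2928.000).
Solving J·Δ = −F gives Δ = (-0.907, 1.096).
Then the next iterate is (x, y)₁ = (2.093, -1.904).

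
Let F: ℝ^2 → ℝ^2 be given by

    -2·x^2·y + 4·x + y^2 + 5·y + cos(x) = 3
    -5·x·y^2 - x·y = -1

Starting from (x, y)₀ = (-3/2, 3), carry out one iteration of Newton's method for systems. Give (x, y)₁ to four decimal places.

At (-3/2, 3): F = (1.570737, 73.0000).
Jacobian J = [[-4·x·y - sin(x) + 4, -2·x^2 + 2·y + 5], [-5·y^2 - y, -10·x·y - x]].
At the point, J = [[22.997495, 6.5000], [-48.0000, 46.5000]] (det J = 1381.383517).
Solving J·Δ = −F gives Δ = (0.2906, -1.2699).
Then the next iterate is (x, y)₁ = (-1.2094, 1.7301).

(-1.2094, 1.7301)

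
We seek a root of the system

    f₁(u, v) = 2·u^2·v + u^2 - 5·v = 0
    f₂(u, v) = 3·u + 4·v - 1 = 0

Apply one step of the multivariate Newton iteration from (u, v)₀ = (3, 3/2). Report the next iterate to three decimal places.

At (3, 3/2): F = (28.500, 14.000).
Jacobian J = [[4·u·v + 2·u, 2·u^2 - 5], [3, 4]].
At the point, J = [[24.000, 13.000], [3.000, 4.000]] (det J = 57.000).
Solving J·Δ = −F gives Δ = (1.193, -4.395).
Then the next iterate is (u, v)₁ = (4.193, -2.895).

(4.193, -2.895)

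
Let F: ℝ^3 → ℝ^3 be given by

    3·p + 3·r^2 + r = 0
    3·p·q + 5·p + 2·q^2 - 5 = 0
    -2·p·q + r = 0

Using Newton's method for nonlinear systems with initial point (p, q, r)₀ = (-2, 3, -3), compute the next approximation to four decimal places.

(-0.6766, 2.4120, -1.7076)

At (-2, 3, -3): F = (18.0000, -15.0000, 9.0000).
Jacobian J = [[3, 0, 6·r + 1], [3·q + 5, 3·p + 4·q, 0], [-2·q, -2·p, 1]].
At the point, J = [[3.0000, 0.0000, -17.0000], [14.0000, 6.0000, 0.0000], [-6.0000, 4.0000, 1.0000]] (det J = -1546.0000).
Solving J·Δ = −F gives Δ = (1.3234, -0.5880, 1.2924).
Then the next iterate is (p, q, r)₁ = (-0.6766, 2.4120, -1.7076).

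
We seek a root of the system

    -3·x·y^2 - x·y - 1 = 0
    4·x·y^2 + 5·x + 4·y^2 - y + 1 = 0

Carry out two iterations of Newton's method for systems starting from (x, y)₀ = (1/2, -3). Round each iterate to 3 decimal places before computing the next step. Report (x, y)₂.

(0.868, -0.181)

At (1/2, -3): F = (-13.000, 60.500).
Jacobian J = [[-3·y^2 - y, -6·x·y - x], [4·y^2 + 5, 8·x·y + 8·y - 1]].
At the point, J = [[-24.000, 8.500], [41.000, -37.000]] (det J = 539.500).
Solving J·Δ = −F gives Δ = (0.062, 1.703).
Then the next iterate is (x, y)₁ = (0.562, -1.297).
Round to (0.562, -1.297) and repeat: F = (-3.10729, 15.61744), J = [[-3.74963, 3.81148], [11.72884, -17.20731]].
Δ = (0.306, 1.116), so (x, y)₂ = (0.868, -0.181).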